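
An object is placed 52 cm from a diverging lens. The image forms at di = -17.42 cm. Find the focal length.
1/f = 1/do + 1/di → f = -26.2 cm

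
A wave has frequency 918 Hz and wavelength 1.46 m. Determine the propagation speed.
v = fλ = 1340 m/s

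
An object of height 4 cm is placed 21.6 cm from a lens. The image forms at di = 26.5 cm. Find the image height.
hi = (-di/do) × ho = -4.907 cm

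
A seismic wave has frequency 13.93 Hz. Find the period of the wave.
T = 1/f = 0.07179 s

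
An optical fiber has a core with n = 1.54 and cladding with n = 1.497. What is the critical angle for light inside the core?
θc = arcsin(n_cladding/n_core) = 76.43°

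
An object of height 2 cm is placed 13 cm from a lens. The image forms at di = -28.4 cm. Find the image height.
hi = (-di/do) × ho = 4.369 cm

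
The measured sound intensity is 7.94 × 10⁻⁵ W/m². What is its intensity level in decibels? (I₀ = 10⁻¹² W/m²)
β = 10·log₁₀(I/I₀) = 79 dB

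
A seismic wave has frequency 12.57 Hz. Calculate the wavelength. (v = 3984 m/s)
λ = v/f = 316.9 m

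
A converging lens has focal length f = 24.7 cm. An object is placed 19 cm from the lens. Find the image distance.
1/di = 1/f − 1/do → di = -82.33 cm (virtual image)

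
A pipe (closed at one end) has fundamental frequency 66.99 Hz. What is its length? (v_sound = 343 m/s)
L = v/(4f₁) = 1.28 m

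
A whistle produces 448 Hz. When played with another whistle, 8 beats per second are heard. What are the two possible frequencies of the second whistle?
f₂ = 448 ± 8 Hz → 456 Hz or 440 Hz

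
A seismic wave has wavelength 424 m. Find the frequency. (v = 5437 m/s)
f = v/λ = 12.82 Hz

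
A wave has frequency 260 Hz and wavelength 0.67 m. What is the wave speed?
v = fλ = 174.2 m/s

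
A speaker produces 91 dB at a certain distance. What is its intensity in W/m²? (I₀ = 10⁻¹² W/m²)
I = I₀·10^(β/10) = 1.26 × 10⁻³ W/m²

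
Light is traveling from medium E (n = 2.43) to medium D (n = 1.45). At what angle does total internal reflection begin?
θc = arcsin(n₂/n₁) = 36.63°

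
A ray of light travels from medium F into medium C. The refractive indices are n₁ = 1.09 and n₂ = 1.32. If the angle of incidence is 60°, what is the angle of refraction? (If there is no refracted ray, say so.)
sin θ₂ = (n₁/n₂)·sin θ₁ = 0.7151 → θ₂ = 45.65°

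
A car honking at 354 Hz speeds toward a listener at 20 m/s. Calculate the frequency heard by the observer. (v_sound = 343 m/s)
f_obs = f·v/(v − v_s) = 375.9 Hz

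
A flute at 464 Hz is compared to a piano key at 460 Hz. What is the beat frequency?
4 Hz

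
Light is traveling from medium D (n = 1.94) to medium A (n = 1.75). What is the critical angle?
θc = arcsin(n₂/n₁) = 64.43°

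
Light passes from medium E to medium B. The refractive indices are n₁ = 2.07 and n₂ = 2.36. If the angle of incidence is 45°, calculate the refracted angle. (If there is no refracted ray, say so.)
sin θ₂ = (n₁/n₂)·sin θ₁ = 0.6202 → θ₂ = 38.33°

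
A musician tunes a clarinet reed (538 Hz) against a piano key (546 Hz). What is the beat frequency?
8 Hz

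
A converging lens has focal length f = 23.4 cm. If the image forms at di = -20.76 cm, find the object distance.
1/do = 1/f − 1/di → do = 11 cm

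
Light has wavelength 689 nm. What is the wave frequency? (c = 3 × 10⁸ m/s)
f = c/λ = 4.354 × 10¹⁴ Hz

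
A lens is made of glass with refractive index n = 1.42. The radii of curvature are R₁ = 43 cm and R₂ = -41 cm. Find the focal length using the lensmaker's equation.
1/f = (n − 1)(1/R₁ − 1/R₂) → f = 49.97 cm (converging lens)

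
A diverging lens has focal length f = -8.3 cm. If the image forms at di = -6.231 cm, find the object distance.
1/do = 1/f − 1/di → do = 25 cm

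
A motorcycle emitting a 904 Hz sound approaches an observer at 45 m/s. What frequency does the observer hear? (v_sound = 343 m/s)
f_obs = f·v/(v − v_s) = 1041 Hz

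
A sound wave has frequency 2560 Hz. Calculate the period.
T = 1/f = 3.906 × 10⁻⁴ s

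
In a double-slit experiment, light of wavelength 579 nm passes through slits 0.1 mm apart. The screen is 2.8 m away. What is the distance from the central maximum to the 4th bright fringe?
y = mλL/d = 64.85 mm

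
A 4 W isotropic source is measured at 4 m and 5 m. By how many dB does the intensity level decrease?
Δβ = 20·log₁₀(r₂/r₁) = 1.938 dB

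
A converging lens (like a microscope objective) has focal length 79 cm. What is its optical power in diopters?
P = 1/f = 1.266 D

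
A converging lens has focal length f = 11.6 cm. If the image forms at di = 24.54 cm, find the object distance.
1/do = 1/f − 1/di → do = 22 cm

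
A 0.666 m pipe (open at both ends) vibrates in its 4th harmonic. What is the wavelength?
λₙ = 2L/n = 0.333 m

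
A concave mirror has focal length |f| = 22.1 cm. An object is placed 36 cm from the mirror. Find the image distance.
f = +22.1 cm (concave); 1/di = 1/f − 1/do → di = 57.24 cm (real image, in front of mirror)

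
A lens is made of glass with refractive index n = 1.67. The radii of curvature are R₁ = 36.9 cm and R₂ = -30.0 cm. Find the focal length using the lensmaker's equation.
1/f = (n − 1)(1/R₁ − 1/R₂) → f = 24.7 cm (converging lens)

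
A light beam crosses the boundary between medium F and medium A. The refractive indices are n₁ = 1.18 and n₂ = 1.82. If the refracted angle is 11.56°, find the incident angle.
sin θ₁ = (n₂/n₁)·sin θ₂ → θ₁ = 18°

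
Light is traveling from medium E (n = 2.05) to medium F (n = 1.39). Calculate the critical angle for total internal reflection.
θc = arcsin(n₂/n₁) = 42.69°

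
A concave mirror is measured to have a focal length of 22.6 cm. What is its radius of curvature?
R = 2|f| = 45.2 cm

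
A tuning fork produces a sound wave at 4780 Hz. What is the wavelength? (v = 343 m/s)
λ = v/f = 0.07176 m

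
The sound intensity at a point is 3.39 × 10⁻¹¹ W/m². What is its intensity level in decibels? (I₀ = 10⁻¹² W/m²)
β = 10·log₁₀(I/I₀) = 15.3 dB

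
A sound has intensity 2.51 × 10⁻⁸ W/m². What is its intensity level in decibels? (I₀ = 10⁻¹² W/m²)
β = 10·log₁₀(I/I₀) = 44 dB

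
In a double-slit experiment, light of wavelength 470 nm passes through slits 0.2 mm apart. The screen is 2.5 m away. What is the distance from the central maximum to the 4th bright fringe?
y = mλL/d = 23.5 mm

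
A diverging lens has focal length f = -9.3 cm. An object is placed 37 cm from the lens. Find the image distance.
1/di = 1/f − 1/do → di = -7.432 cm (virtual image)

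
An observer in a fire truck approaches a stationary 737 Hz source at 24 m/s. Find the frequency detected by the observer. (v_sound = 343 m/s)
f_obs = f·(v + v_o)/v = 788.6 Hz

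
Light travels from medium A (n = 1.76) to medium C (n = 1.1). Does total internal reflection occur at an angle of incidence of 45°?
θc = arcsin(n₂/n₁) = 38.68°; 45° > θc, so yes — total internal reflection.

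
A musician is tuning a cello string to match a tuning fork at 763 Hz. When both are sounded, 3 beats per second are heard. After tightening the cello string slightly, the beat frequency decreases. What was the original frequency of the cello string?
760 Hz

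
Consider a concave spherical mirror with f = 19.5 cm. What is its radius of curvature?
R = 2|f| = 39 cm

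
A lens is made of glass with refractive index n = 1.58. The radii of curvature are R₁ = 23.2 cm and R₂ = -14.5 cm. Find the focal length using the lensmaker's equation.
1/f = (n − 1)(1/R₁ − 1/R₂) → f = 15.38 cm (converging lens)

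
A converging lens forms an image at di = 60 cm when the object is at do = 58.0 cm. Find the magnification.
M = −di/do = -1.034 (inverted image)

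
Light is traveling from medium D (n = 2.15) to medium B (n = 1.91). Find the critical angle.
θc = arcsin(n₂/n₁) = 62.67°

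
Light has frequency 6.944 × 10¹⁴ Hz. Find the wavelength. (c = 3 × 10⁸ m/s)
λ = c/f = 432 nm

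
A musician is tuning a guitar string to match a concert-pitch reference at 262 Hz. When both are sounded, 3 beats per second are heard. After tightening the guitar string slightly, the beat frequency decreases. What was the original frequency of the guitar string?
259 Hz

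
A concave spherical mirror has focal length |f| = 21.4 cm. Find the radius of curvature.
R = 2|f| = 42.8 cm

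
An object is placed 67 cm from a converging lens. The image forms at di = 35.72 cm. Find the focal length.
1/f = 1/do + 1/di → f = 23.3 cm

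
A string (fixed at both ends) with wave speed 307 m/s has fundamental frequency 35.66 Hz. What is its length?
L = v/(2f₁) = 4.305 m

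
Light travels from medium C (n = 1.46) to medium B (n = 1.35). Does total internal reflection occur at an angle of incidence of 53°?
θc = arcsin(n₂/n₁) = 67.62°; 53° < θc, so no — the ray refracts.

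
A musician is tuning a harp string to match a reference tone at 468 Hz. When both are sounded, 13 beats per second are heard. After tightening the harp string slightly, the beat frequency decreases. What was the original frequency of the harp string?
455 Hz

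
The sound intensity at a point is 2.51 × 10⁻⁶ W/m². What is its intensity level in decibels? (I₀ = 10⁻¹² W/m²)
β = 10·log₁₀(I/I₀) = 64 dB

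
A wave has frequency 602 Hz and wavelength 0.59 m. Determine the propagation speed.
v = fλ = 355.2 m/s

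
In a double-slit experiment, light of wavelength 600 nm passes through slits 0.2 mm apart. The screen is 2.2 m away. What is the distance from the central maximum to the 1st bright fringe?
y = mλL/d = 6.6 mm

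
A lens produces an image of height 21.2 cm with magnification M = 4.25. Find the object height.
ho = |hi|/|M| = 4.988 cm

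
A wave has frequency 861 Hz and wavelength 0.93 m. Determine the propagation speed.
v = fλ = 800.7 m/s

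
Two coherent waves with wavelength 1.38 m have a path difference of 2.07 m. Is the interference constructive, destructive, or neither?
destructive — path difference = 1.5λ, an odd multiple of λ/2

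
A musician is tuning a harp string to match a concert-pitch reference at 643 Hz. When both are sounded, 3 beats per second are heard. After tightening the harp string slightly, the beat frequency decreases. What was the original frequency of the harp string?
640 Hz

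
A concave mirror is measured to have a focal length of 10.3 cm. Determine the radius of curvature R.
R = 2|f| = 20.6 cm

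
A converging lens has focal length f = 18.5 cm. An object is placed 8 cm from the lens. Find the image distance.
1/di = 1/f − 1/do → di = -14.1 cm (virtual image)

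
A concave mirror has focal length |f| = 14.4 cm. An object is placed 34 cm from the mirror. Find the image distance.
f = +14.4 cm (concave); 1/di = 1/f − 1/do → di = 24.98 cm (real image, in front of mirror)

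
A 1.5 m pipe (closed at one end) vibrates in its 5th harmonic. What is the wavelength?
λₙ = 4L/n = 1.2 m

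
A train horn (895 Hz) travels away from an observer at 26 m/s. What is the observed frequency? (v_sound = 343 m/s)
f_obs = f·v/(v + v_s) = 831.9 Hz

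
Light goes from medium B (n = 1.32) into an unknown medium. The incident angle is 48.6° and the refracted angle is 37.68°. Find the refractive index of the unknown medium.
n₂ = n₁·sin θ₁ / sin θ₂ = 1.62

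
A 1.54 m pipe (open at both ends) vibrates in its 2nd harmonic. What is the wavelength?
λₙ = 2L/n = 1.54 m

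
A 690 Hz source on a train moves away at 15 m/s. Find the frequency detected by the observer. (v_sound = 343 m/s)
f_obs = f·v/(v + v_s) = 661.1 Hz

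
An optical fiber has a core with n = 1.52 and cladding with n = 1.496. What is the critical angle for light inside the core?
θc = arcsin(n_cladding/n_core) = 79.8°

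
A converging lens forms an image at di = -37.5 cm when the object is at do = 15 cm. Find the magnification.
M = −di/do = 2.5 (upright image)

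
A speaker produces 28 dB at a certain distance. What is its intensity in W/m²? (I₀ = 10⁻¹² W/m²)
I = I₀·10^(β/10) = 6.31 × 10⁻¹⁰ W/m²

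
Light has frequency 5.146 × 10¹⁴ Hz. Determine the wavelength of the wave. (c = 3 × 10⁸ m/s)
λ = c/f = 583 nm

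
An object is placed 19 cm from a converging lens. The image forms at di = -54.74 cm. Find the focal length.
1/f = 1/do + 1/di → f = 29.1 cm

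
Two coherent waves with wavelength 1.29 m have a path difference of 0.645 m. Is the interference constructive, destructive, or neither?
destructive — path difference = 0.5λ, an odd multiple of λ/2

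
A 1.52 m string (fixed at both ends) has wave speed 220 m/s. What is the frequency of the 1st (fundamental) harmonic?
fₙ = nv/(2L) = 72.37 Hz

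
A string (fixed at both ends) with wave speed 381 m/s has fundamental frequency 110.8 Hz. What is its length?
L = v/(2f₁) = 1.719 m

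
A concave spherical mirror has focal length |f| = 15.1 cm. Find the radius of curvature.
R = 2|f| = 30.2 cm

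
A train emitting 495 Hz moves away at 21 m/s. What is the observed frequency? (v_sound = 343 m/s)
f_obs = f·v/(v + v_s) = 466.4 Hz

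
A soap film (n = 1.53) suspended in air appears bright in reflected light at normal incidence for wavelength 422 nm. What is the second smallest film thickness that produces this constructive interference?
2nt = (m − ½)λ with m = 2 → t = (m − ½)λ/(2n) = 206.9 nm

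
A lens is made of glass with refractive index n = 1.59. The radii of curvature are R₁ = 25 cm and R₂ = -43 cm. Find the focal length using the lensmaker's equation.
1/f = (n − 1)(1/R₁ − 1/R₂) → f = 26.79 cm (converging lens)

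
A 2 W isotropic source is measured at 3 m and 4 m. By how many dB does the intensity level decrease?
Δβ = 20·log₁₀(r₂/r₁) = 2.499 dB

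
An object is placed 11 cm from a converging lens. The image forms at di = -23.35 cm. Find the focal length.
1/f = 1/do + 1/di → f = 20.8 cm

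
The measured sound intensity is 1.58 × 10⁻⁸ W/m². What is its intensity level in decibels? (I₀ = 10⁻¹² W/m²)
β = 10·log₁₀(I/I₀) = 41.99 dB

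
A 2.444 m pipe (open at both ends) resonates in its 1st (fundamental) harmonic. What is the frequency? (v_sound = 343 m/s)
fₙ = nv/(2L) = 70.17 Hz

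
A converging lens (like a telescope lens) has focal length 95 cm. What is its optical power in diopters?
P = 1/f = 1.053 D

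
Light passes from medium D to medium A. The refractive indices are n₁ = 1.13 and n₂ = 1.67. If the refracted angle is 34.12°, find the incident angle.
sin θ₁ = (n₂/n₁)·sin θ₂ → θ₁ = 55.99°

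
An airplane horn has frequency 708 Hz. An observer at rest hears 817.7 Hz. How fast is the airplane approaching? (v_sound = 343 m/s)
v_s = v·(1 − f/f_obs) = 46.02 m/s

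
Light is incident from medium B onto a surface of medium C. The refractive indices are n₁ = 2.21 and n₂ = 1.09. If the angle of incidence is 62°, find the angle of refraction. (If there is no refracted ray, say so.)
sin θ₂ = (n₁/n₂)·sin θ₁ = 1.79 > 1, so there is no refracted ray — the light undergoes total internal reflection.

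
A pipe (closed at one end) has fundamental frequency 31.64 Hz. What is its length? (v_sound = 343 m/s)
L = v/(4f₁) = 2.71 m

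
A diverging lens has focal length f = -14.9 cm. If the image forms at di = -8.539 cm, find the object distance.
1/do = 1/f − 1/di → do = 20 cm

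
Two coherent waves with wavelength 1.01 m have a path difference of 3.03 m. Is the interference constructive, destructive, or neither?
constructive — path difference = 3λ, a whole number of wavelengths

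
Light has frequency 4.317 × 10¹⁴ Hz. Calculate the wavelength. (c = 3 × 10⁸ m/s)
λ = c/f = 694.9 nm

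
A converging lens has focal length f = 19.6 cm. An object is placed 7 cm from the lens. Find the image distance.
1/di = 1/f − 1/do → di = -10.89 cm (virtual image)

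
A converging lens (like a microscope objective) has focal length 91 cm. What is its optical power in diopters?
P = 1/f = 1.099 D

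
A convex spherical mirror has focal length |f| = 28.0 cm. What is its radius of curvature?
R = 2|f| = 56 cm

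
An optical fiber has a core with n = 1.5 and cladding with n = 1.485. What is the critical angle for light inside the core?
θc = arcsin(n_cladding/n_core) = 81.89°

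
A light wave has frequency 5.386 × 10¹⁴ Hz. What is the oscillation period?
T = 1/f = 1.857 × 10⁻¹⁵ s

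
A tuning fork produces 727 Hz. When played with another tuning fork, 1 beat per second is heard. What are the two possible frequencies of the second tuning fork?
f₂ = 727 ± 1 Hz → 728 Hz or 726 Hz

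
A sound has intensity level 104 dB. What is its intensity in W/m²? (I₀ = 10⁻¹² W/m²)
I = I₀·10^(β/10) = 2.51 × 10⁻² W/m²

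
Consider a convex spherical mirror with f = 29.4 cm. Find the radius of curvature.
R = 2|f| = 58.8 cm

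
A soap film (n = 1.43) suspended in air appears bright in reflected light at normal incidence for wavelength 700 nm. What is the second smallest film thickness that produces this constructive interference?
2nt = (m − ½)λ with m = 2 → t = (m − ½)λ/(2n) = 367.1 nm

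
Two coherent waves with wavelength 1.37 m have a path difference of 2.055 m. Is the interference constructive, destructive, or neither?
destructive — path difference = 1.5λ, an odd multiple of λ/2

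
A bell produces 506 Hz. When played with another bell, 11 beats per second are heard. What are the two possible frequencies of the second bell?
f₂ = 506 ± 11 Hz → 517 Hz or 495 Hz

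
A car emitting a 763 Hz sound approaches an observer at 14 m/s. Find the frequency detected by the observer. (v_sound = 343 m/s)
f_obs = f·v/(v − v_s) = 795.5 Hz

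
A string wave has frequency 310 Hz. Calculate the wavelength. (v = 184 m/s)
λ = v/f = 0.5935 m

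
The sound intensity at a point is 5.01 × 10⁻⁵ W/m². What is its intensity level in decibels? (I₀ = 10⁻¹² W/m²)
β = 10·log₁₀(I/I₀) = 77 dB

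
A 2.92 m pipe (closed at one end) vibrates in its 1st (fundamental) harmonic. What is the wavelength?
λₙ = 4L/n = 11.68 m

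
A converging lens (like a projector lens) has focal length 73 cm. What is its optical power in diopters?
P = 1/f = 1.37 D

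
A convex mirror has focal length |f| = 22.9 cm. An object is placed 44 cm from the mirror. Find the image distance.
f = −22.9 cm (convex); 1/di = 1/f − 1/do → di = -15.06 cm (virtual image, behind mirror)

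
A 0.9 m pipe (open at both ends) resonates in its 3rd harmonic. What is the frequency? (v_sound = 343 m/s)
fₙ = nv/(2L) = 571.7 Hz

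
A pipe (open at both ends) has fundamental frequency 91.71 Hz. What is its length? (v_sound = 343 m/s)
L = v/(2f₁) = 1.87 m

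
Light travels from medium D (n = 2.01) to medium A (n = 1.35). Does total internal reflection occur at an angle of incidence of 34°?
θc = arcsin(n₂/n₁) = 42.19°; 34° < θc, so no — the ray refracts.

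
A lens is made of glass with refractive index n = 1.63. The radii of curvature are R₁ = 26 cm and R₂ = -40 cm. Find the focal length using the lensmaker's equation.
1/f = (n − 1)(1/R₁ − 1/R₂) → f = 25.01 cm (converging lens)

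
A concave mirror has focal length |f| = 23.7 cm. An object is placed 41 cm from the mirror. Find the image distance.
f = +23.7 cm (concave); 1/di = 1/f − 1/do → di = 56.17 cm (real image, in front of mirror)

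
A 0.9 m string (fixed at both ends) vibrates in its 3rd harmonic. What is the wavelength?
λₙ = 2L/n = 0.6 m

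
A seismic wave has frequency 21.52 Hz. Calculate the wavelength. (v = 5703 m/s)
λ = v/f = 265 m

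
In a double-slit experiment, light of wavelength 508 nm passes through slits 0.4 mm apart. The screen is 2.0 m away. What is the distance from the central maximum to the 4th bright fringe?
y = mλL/d = 10.16 mm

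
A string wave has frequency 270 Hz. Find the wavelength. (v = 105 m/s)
λ = v/f = 0.3889 m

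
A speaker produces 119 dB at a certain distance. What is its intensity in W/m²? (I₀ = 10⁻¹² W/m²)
I = I₀·10^(β/10) = 7.94 × 10⁻¹ W/m²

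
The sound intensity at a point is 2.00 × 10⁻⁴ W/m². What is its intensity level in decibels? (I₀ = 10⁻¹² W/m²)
β = 10·log₁₀(I/I₀) = 83.01 dB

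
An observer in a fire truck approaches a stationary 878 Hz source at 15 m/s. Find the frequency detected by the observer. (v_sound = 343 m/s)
f_obs = f·(v + v_o)/v = 916.4 Hz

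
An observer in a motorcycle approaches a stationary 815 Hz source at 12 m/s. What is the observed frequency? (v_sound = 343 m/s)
f_obs = f·(v + v_o)/v = 843.5 Hz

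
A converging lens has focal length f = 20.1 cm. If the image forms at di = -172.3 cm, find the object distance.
1/do = 1/f − 1/di → do = 18 cm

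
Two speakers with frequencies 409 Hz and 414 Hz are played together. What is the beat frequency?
5 Hz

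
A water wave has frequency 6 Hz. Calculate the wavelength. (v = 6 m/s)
λ = v/f = 1 m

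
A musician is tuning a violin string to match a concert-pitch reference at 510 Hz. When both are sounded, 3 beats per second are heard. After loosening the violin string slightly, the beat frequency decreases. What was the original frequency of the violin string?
513 Hz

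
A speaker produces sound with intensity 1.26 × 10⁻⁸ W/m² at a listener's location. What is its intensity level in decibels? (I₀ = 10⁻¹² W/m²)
β = 10·log₁₀(I/I₀) = 41 dB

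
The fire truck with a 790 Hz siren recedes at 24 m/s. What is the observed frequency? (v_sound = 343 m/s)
f_obs = f·v/(v + v_s) = 738.3 Hz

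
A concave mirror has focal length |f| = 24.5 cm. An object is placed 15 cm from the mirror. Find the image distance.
f = +24.5 cm (concave); 1/di = 1/f − 1/do → di = -38.68 cm (virtual image, behind mirror)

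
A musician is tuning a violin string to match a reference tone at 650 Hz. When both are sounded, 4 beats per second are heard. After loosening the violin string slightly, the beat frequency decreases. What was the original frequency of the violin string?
654 Hz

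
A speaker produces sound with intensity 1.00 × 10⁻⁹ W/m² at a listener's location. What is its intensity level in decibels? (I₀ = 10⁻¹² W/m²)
β = 10·log₁₀(I/I₀) = 30 dB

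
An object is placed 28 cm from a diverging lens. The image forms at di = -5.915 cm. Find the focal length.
1/f = 1/do + 1/di → f = -7.499 cm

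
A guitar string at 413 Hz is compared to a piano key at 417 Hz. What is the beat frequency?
4 Hz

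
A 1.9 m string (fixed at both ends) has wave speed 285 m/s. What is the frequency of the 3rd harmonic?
fₙ = nv/(2L) = 225 Hz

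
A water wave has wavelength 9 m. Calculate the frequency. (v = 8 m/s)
f = v/λ = 0.8889 Hz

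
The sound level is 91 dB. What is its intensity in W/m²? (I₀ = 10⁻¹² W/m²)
I = I₀·10^(β/10) = 1.26 × 10⁻³ W/m²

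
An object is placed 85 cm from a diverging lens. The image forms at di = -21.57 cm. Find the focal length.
1/f = 1/do + 1/di → f = -28.91 cm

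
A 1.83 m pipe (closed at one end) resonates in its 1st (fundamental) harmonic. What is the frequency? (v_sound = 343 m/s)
fₙ = nv/(4L) = 46.86 Hz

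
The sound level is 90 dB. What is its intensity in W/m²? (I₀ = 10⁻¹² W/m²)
I = I₀·10^(β/10) = 1.00 × 10⁻³ W/m²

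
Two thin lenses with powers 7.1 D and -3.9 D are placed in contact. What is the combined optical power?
P_total = P₁ + P₂ = 3.2 D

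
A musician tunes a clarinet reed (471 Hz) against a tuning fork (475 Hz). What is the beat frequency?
4 Hz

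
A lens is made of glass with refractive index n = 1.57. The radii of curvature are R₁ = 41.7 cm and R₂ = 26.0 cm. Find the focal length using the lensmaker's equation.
1/f = (n − 1)(1/R₁ − 1/R₂) → f = -121.2 cm (diverging lens)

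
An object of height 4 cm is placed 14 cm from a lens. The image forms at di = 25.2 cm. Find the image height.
hi = (-di/do) × ho = -7.2 cm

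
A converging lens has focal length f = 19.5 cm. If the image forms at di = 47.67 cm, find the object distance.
1/do = 1/f − 1/di → do = 33 cm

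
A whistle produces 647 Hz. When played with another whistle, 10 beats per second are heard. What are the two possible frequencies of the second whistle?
f₂ = 647 ± 10 Hz → 657 Hz or 637 Hz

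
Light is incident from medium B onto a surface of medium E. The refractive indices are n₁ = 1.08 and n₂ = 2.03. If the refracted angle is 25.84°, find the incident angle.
sin θ₁ = (n₂/n₁)·sin θ₂ → θ₁ = 55.01°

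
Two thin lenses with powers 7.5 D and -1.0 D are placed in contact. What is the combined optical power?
P_total = P₁ + P₂ = 6.5 D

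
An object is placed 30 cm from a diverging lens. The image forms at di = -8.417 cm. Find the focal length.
1/f = 1/do + 1/di → f = -11.7 cm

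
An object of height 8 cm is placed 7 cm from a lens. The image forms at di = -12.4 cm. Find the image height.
hi = (-di/do) × ho = 14.17 cm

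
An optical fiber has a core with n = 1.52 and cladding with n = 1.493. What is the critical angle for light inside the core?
θc = arcsin(n_cladding/n_core) = 79.18°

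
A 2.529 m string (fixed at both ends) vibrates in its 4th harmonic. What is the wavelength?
λₙ = 2L/n = 1.264 m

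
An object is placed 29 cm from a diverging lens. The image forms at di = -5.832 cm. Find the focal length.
1/f = 1/do + 1/di → f = -7.3 cm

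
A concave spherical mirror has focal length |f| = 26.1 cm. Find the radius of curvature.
R = 2|f| = 52.2 cm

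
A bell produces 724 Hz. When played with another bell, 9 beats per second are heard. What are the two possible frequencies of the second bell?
f₂ = 724 ± 9 Hz → 733 Hz or 715 Hz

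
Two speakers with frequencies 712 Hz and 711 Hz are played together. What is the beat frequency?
1 Hz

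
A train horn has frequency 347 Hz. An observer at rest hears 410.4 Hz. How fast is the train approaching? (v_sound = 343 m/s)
v_s = v·(1 − f/f_obs) = 52.99 m/s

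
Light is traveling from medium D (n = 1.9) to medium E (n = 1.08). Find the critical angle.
θc = arcsin(n₂/n₁) = 34.64°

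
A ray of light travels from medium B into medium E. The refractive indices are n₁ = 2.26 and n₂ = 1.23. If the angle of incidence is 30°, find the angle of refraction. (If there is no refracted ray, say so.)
sin θ₂ = (n₁/n₂)·sin θ₁ = 0.9187 → θ₂ = 66.74°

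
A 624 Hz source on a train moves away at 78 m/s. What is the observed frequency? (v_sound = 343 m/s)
f_obs = f·v/(v + v_s) = 508.4 Hz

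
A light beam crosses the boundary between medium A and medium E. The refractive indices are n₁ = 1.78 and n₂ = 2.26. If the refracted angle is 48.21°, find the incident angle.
sin θ₁ = (n₂/n₁)·sin θ₂ → θ₁ = 71.2°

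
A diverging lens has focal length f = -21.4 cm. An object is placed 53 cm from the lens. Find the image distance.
1/di = 1/f − 1/do → di = -15.24 cm (virtual image)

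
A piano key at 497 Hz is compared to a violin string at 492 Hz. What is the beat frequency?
5 Hz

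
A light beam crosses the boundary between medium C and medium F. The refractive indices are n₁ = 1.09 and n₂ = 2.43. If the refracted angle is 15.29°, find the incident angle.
sin θ₁ = (n₂/n₁)·sin θ₂ → θ₁ = 36.01°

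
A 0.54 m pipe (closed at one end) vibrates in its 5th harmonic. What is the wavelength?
λₙ = 4L/n = 0.432 m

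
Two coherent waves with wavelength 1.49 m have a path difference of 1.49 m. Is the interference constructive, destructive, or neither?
constructive — path difference = 1λ, a whole number of wavelengths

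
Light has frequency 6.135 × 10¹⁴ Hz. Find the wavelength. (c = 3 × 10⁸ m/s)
λ = c/f = 489 nm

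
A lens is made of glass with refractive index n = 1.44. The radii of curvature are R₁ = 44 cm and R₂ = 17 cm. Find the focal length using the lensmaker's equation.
1/f = (n − 1)(1/R₁ − 1/R₂) → f = -62.96 cm (diverging lens)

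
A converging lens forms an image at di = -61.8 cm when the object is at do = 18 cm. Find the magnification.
M = −di/do = 3.433 (upright image)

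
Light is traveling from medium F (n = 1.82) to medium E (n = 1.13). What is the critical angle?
θc = arcsin(n₂/n₁) = 38.38°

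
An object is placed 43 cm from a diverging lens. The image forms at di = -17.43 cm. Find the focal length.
1/f = 1/do + 1/di → f = -29.31 cm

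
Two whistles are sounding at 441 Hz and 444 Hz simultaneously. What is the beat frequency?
3 Hz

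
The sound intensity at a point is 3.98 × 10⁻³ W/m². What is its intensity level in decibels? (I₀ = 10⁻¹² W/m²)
β = 10·log₁₀(I/I₀) = 96 dB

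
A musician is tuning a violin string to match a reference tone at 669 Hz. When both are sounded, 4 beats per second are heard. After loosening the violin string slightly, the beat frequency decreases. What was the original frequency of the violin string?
673 Hz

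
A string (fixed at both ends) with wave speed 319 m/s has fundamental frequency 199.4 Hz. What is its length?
L = v/(2f₁) = 0.7999 m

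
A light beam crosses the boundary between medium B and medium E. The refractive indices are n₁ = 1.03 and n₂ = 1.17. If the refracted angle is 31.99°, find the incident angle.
sin θ₁ = (n₂/n₁)·sin θ₂ → θ₁ = 37°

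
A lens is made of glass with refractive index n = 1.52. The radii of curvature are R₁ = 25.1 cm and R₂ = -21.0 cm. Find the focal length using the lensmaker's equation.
1/f = (n − 1)(1/R₁ − 1/R₂) → f = 21.99 cm (converging lens)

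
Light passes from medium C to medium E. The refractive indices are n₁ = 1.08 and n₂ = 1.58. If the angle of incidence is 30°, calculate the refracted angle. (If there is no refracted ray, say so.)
sin θ₂ = (n₁/n₂)·sin θ₁ = 0.3418 → θ₂ = 19.98°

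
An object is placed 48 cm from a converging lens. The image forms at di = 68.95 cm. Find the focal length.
1/f = 1/do + 1/di → f = 28.3 cm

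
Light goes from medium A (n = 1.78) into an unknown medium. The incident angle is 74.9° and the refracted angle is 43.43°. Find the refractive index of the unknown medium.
n₂ = n₁·sin θ₁ / sin θ₂ = 2.5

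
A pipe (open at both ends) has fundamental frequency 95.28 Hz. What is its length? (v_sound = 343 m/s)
L = v/(2f₁) = 1.8 m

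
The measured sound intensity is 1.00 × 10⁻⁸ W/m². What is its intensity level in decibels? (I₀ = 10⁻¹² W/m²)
β = 10·log₁₀(I/I₀) = 40 dB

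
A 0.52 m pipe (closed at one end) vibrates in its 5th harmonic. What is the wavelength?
λₙ = 4L/n = 0.416 m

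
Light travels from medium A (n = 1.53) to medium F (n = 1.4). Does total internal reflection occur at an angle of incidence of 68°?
θc = arcsin(n₂/n₁) = 66.21°; 68° > θc, so yes — total internal reflection.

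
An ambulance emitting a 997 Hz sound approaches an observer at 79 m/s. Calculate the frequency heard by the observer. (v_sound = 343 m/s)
f_obs = f·v/(v − v_s) = 1295 Hz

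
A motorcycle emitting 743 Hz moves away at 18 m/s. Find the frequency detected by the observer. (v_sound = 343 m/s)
f_obs = f·v/(v + v_s) = 706 Hz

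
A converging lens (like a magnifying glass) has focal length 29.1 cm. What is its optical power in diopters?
P = 1/f = 3.436 D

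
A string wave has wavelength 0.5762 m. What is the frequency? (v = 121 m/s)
f = v/λ = 210 Hz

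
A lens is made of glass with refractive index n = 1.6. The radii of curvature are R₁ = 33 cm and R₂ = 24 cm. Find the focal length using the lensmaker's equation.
1/f = (n − 1)(1/R₁ − 1/R₂) → f = -146.7 cm (diverging lens)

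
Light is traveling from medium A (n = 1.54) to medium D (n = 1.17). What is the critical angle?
θc = arcsin(n₂/n₁) = 49.44°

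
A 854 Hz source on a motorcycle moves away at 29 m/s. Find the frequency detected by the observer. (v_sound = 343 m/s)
f_obs = f·v/(v + v_s) = 787.4 Hz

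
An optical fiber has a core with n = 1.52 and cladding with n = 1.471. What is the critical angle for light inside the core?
θc = arcsin(n_cladding/n_core) = 75.41°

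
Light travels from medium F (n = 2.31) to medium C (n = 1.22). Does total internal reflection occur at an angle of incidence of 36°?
θc = arcsin(n₂/n₁) = 31.88°; 36° > θc, so yes — total internal reflection.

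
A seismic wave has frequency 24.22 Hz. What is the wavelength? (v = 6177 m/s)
λ = v/f = 255 m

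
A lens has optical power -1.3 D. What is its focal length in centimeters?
f = 1/P = -76.92 cm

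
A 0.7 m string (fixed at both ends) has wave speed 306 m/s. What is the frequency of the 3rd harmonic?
fₙ = nv/(2L) = 655.7 Hz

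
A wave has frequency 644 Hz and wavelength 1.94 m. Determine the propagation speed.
v = fλ = 1249 m/s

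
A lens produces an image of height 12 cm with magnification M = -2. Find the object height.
ho = |hi|/|M| = 6 cm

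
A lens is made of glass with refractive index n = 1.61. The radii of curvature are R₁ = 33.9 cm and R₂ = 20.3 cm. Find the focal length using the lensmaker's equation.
1/f = (n − 1)(1/R₁ − 1/R₂) → f = -82.95 cm (diverging lens)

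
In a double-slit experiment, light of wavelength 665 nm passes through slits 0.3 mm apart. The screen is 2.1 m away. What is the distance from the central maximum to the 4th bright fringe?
y = mλL/d = 18.62 mm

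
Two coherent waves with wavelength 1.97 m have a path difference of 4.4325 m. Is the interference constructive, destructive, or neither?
neither (partial) — path difference = 2.25λ, neither a whole number of wavelengths nor an odd multiple of λ/2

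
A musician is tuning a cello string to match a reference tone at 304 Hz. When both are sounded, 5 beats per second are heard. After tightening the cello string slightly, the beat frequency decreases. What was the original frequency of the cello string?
299 Hz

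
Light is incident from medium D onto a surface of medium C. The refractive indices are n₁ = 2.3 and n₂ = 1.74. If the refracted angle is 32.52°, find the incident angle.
sin θ₁ = (n₂/n₁)·sin θ₂ → θ₁ = 24°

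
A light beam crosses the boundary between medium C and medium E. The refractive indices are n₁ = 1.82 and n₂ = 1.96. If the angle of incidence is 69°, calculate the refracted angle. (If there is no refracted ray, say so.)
sin θ₂ = (n₁/n₂)·sin θ₁ = 0.8669 → θ₂ = 60.1°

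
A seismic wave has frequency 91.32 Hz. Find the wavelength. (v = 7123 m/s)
λ = v/f = 78 m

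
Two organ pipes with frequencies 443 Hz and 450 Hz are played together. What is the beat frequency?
7 Hz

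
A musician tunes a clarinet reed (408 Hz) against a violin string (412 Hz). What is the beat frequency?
4 Hz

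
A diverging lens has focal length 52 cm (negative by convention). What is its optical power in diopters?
P = 1/f = -1.923 D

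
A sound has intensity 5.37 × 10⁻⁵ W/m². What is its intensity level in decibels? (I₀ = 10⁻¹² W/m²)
β = 10·log₁₀(I/I₀) = 77.3 dB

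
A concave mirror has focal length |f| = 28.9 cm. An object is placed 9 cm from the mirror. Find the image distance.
f = +28.9 cm (concave); 1/di = 1/f − 1/do → di = -13.07 cm (virtual image, behind mirror)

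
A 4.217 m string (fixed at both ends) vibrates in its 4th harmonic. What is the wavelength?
λₙ = 2L/n = 2.108 m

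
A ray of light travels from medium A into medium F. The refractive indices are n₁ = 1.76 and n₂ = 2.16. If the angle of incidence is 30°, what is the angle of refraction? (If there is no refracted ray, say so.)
sin θ₂ = (n₁/n₂)·sin θ₁ = 0.4074 → θ₂ = 24.04°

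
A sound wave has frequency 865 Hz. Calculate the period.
T = 1/f = 0.001156 s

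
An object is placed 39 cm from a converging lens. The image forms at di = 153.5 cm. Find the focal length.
1/f = 1/do + 1/di → f = 31.1 cm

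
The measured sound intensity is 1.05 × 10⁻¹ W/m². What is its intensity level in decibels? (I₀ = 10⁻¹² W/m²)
β = 10·log₁₀(I/I₀) = 110.2 dB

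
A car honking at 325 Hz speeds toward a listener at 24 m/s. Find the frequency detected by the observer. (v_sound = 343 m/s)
f_obs = f·v/(v − v_s) = 349.5 Hz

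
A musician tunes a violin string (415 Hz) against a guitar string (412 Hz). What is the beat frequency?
3 Hz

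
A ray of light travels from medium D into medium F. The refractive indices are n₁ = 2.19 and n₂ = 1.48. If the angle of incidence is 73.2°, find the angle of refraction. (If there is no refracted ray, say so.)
sin θ₂ = (n₁/n₂)·sin θ₁ = 1.417 > 1, so there is no refracted ray — the light undergoes total internal reflection.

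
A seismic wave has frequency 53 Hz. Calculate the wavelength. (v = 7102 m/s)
λ = v/f = 134 m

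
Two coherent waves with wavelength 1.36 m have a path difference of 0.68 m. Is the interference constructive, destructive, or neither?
destructive — path difference = 0.5λ, an odd multiple of λ/2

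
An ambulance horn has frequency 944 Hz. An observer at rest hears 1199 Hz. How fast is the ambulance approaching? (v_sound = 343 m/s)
v_s = v·(1 − f/f_obs) = 72.95 m/s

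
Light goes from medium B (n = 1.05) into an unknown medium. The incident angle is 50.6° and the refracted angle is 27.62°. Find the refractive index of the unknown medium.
n₂ = n₁·sin θ₁ / sin θ₂ = 1.75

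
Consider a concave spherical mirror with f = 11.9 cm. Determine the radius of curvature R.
R = 2|f| = 23.8 cm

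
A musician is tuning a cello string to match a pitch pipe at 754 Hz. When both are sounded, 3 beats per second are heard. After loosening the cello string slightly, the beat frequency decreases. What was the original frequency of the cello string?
757 Hz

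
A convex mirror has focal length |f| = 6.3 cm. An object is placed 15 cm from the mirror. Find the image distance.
f = −6.3 cm (convex); 1/di = 1/f − 1/do → di = -4.437 cm (virtual image, behind mirror)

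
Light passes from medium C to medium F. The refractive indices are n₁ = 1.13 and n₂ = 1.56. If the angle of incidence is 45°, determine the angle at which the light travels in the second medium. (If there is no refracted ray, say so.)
sin θ₂ = (n₁/n₂)·sin θ₁ = 0.5122 → θ₂ = 30.81°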